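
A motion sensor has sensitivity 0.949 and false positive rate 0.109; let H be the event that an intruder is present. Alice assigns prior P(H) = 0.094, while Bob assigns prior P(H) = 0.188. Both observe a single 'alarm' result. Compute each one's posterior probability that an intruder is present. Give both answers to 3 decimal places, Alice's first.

P('+'|H) = 0.949, P('+'|¬H) = 0.109.
Alice: numerator 0.949·0.094 = 0.089206; evidence = 0.089206+0.109·0.906 = 0.18796; posterior = 0.475.
Bob: numerator 0.949·0.188 = 0.17841; evidence = 0.17841+0.109·0.812 = 0.26692; posterior = 0.668.

Alice: 0.475; Bob: 0.668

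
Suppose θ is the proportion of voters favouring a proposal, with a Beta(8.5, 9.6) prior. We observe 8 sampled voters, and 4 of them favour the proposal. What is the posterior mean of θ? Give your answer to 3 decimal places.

Posterior mean ≈ 0.479

The binomial likelihood is conjugate to the Beta prior: with 4 successes and 4 failures, the posterior is Beta(8.5+4, 9.6+4) = Beta(12.5, 13.6).
E[θ | data] = 12.5/(12.5+13.6) = 0.479.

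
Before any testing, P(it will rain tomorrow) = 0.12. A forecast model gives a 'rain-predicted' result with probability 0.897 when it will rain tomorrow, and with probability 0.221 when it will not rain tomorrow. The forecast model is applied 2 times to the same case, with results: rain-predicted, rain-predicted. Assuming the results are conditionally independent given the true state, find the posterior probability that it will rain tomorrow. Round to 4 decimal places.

Posterior P(H) ≈ 0.6920

Let H be the event that it will rain tomorrow; start with P(H) = 0.12. P('rain-predicted'|H) = 0.897, P('rain-predicted'|¬H) = 0.221.
Update on result 1 ('rain-predicted'): P(H) ← 0.897·0.1200 / (0.897·0.1200 + 0.221·0.8800) = 0.10764/0.30212 = 0.3563.
Update on result 2 ('rain-predicted'): P(H) ← 0.897·0.3563 / (0.897·0.3563 + 0.221·0.6437) = 0.31959/0.46185 = 0.6920.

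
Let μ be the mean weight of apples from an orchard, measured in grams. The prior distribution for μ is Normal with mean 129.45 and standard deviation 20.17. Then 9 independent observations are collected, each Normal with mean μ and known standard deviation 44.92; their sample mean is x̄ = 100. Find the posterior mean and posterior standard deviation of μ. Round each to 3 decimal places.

Posterior mean ≈ 110.463; posterior SD ≈ 12.023

Prior precision 1/τ₀² = 1/20.17² = 0.00245804; data precision n/σ² = 9/44.92² = 0.00446029.
Posterior precision = 0.00245804 + 0.00446029 = 0.00691832, giving posterior SD = 1/√0.00691832 = 12.023.
Posterior mean = (0.00245804·129.45 + 0.00446029·100) / 0.00691832 = 110.463.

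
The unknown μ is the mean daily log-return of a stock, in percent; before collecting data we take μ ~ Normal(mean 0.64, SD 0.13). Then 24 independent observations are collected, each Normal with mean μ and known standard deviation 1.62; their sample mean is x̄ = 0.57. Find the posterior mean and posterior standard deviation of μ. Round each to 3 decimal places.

Posterior mean ≈ 0.631; posterior SD ≈ 0.121

Prior precision 1/τ₀² = 1/0.13² = 59.1716; data precision n/σ² = 24/1.62² = 9.14495.
Posterior precision = 59.1716 + 9.14495 = 68.3165, giving posterior SD = 1/√68.3165 = 0.121.
Posterior mean = (59.1716·0.64 + 9.14495·0.57) / 68.3165 = 0.631.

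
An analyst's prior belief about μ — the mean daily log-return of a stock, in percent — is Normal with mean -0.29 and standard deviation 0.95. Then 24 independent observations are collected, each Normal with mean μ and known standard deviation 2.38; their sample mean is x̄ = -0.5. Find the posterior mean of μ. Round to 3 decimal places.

With known σ, the Normal prior is conjugate. Weight on the data is w = (n/σ²)/(n/σ² + 1/τ₀²) = 4.23699/(4.23699+1.10803) = 0.79270.
Posterior mean = w·x̄ + (1−w)·μ₀ = 0.79270·-0.5 + 0.20730·-0.29 = -0.456.

Posterior mean ≈ -0.456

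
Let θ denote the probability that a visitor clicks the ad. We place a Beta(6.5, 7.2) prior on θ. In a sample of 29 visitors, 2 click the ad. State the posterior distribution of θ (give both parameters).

Observing 2 successes and 27 failures updates Beta(6.5, 7.2) by adding the success and failure counts to the two shape parameters: α = 6.5+2 = 8.5, β = 7.2+27 = 34.2.

Posterior: Beta(8.5, 34.2)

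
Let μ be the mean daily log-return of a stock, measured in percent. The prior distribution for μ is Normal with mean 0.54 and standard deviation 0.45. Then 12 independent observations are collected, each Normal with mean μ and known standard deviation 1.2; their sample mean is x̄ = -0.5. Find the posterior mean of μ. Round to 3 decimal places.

With known σ, the Normal prior is conjugate. Weight on the data is w = (n/σ²)/(n/σ² + 1/τ₀²) = 8.33333/(8.33333+4.93827) = 0.62791.
Posterior mean = w·x̄ + (1−w)·μ₀ = 0.62791·-0.5 + 0.37209·0.54 = -0.113.

Posterior mean ≈ -0.113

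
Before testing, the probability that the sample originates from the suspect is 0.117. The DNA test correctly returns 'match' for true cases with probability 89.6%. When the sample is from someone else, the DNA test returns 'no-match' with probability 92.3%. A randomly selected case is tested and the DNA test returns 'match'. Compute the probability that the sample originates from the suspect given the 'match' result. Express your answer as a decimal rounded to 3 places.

Let H be the event that the sample originates from the suspect. P(H) = 0.117, so P(¬H) = 0.883. With E the 'match' result, P(E|H) = 0.896 and P(E|¬H) = 0.077.
P(E) = 0.896·0.117 + 0.077·0.883 = 0.10483 + 0.067991 = 0.17282.
By Bayes' theorem, P(H|E) = 0.10483 / 0.17282 = 0.607.

P(H | E) ≈ 0.607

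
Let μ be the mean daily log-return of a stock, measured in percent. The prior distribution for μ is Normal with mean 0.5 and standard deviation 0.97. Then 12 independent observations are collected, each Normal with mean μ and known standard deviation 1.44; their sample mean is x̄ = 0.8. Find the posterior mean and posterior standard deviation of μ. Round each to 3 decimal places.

Prior precision 1/τ₀² = 1/0.97² = 1.06281; data precision n/σ² = 12/1.44² = 5.78704.
Posterior precision = 1.06281 + 5.78704 = 6.84985, giving posterior SD = 1/√6.84985 = 0.382.
Posterior mean = (1.06281·0.5 + 5.78704·0.8) / 6.84985 = 0.753.

Posterior mean ≈ 0.753; posterior SD ≈ 0.382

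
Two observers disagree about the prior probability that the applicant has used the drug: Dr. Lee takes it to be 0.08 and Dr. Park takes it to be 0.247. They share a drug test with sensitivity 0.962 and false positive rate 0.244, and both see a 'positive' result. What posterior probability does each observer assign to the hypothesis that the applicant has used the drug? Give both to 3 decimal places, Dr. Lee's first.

Dr. Lee: 0.255; Dr. Park: 0.564

P('+'|H) = 0.962, P('+'|¬H) = 0.244.
Dr. Lee: numerator 0.962·0.08 = 0.076960; evidence = 0.076960+0.244·0.92 = 0.30144; posterior = 0.255.
Dr. Park: numerator 0.962·0.247 = 0.23761; evidence = 0.23761+0.244·0.753 = 0.42135; posterior = 0.564.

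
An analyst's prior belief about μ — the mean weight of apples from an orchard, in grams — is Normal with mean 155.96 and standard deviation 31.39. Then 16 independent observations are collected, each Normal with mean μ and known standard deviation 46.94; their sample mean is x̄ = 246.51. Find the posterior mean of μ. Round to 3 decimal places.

Prior precision 1/τ₀² = 1/31.39² = 0.00101489; data precision n/σ² = 16/46.94² = 0.00726162.
Posterior precision = 0.00101489 + 0.00726162 = 0.00827651.
Posterior mean = (0.00101489·155.96 + 0.00726162·246.51) / 0.00827651 = 235.407.

Posterior mean ≈ 235.407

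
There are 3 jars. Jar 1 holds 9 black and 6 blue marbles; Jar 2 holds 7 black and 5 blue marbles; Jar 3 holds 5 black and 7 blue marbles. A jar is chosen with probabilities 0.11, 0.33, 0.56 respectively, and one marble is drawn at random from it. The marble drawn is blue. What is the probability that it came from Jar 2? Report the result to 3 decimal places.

Tabulate prior·likelihood by source: [1] prior 0.11, lik 0.4, product 0.04400; [2] prior 0.33, lik 0.4167, product 0.1375; [3] prior 0.56, lik 0.5833, product 0.3267.
Normalizing constant = 0.50817; the posterior for Jar 2 is its product over the sum, 0.1375/0.50817 = 0.271.

Posterior probability ≈ 0.271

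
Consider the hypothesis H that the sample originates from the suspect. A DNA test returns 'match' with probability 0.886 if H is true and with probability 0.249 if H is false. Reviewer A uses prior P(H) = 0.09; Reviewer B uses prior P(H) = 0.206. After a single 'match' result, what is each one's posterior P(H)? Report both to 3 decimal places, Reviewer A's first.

The likelihood ratio for a 'match' result is 0.886/0.249 = 3.5582.
Reviewer A: prior odds 0.09/0.91 = 0.098901; posterior odds 0.35191; posterior probability 0.260.
Reviewer B: prior odds 0.206/0.794 = 0.25945; posterior odds 0.92317; posterior probability 0.480.

Reviewer A: 0.260; Reviewer B: 0.480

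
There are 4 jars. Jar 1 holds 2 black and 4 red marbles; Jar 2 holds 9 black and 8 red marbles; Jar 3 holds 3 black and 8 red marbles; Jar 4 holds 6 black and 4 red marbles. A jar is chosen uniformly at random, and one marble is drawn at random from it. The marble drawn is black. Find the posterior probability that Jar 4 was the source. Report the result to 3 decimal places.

P(black|Jar 1) = 0.3333; P(black|Jar 2) = 0.5294; P(black|Jar 3) = 0.2727; P(black|Jar 4) = 0.6.
Prior × likelihood for each source: 0.25·0.3333=0.08333, 0.25·0.5294=0.1324, 0.25·0.2727=0.06818, 0.25·0.6=0.1500. Summing gives P(black) = 0.43387.
P(Jar 4 | black) = 0.1500 / 0.43387 = 0.346.

Posterior probability ≈ 0.346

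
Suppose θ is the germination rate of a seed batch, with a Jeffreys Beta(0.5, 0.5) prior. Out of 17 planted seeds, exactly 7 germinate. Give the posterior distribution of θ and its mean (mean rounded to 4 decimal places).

Posterior: Beta(7.5, 10.5); mean ≈ 0.4167

The binomial likelihood is conjugate to the Beta prior: with 7 successes and 10 failures, the posterior is Beta(0.5+7, 0.5+10) = Beta(7.5, 10.5).
Posterior mean = α/(α+β) = 7.5/18 = 0.4167.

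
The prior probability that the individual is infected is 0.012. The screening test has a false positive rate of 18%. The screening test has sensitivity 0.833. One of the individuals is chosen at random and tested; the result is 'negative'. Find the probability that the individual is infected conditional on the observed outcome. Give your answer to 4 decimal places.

P(H | E) ≈ 0.0025

Write H for 'the individual is infected'. Prior odds H:¬H = 0.012/0.988 = 0.012146. For the 'negative' outcome, the likelihood ratio is 0.167/0.82 = 0.20366.
Posterior odds = 0.012146 × 0.20366 = 0.0024736, so P(H|E) = 0.0024736/(1+0.0024736) = 0.0025.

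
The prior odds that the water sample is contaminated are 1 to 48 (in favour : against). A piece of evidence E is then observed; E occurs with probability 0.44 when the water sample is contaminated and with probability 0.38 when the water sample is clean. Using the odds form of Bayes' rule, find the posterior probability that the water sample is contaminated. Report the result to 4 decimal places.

Prior odds = 1/48 = 0.020833.
Likelihood ratio for E = 0.44/0.38 = 1.1579.
Posterior odds = prior odds × LR = 0.024123.
Posterior probability = odds/(1+odds) = 0.024123/1.0241 = 0.0236.

Posterior probability ≈ 0.0236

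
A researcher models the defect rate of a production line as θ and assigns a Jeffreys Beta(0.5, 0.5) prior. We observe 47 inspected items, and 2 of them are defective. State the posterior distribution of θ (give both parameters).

Observing 2 successes and 45 failures updates Beta(0.5, 0.5) by adding the success and failure counts to the two shape parameters: α = 0.5+2 = 2.5, β = 0.5+45 = 45.5.

Posterior: Beta(2.5, 45.5)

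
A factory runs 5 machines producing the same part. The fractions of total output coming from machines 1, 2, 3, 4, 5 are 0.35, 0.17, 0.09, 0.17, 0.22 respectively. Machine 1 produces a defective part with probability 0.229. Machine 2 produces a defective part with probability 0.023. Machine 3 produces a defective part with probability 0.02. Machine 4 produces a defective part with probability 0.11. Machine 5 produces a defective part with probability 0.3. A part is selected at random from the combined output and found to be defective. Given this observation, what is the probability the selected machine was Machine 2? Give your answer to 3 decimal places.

P(defective|M1) = 0.229; P(defective|M2) = 0.023; P(defective|M3) = 0.02; P(defective|M4) = 0.11; P(defective|M5) = 0.3.
Prior × likelihood for each source: 0.35·0.229=0.08015, 0.17·0.023=0.003910, 0.09·0.02=0.001800, 0.17·0.11=0.01870, 0.22·0.3=0.06600. Summing gives P(defective) = 0.17056.
P(Machine 2 | defective) = 0.003910 / 0.17056 = 0.023.

Posterior probability ≈ 0.023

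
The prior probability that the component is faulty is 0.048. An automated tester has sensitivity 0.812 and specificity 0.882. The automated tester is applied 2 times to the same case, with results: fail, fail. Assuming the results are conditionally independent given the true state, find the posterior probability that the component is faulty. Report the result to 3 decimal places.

Posterior P(H) ≈ 0.705

With H the event that the component is faulty, the joint likelihood of the observed sequence is P(data|H) = 0.812·0.812 = 0.65934 and P(data|¬H) = 0.118·0.118 = 0.013924.
Bayes: P(H|data) = 0.048·0.65934 / (0.048·0.65934 + 0.952·0.013924) = 0.031649/0.044904 = 0.7048.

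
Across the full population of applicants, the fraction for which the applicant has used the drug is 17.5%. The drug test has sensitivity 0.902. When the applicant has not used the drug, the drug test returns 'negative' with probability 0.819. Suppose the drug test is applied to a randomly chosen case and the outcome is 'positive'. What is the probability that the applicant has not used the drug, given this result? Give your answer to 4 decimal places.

P(¬H | E) ≈ 0.4861

Write H for 'the applicant has used the drug'. Prior odds H:¬H = 0.175/0.825 = 0.21212. For the 'positive' outcome, the likelihood ratio is 0.902/0.181 = 4.9834.
Posterior odds = 0.21212 × 4.9834 = 1.0571, so P(H|E) = 1.0571/(1+1.0571) = 0.5139. Then P(¬H|E) = 1 − 0.5139 = 0.4861.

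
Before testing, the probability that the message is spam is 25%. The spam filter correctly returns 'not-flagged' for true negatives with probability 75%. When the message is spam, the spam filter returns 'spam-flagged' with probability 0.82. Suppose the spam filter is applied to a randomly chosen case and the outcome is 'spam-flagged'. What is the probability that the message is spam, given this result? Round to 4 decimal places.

P(H | E) ≈ 0.5223

Let H be the event that the message is spam. P(H) = 0.25, so P(¬H) = 0.75. With E the 'spam-flagged' result, P(E|H) = 0.82 and P(E|¬H) = 0.25.
P(E) = 0.82·0.25 + 0.25·0.75 = 0.20500 + 0.18750 = 0.39250.
By Bayes' theorem, P(H|E) = 0.20500 / 0.39250 = 0.5223.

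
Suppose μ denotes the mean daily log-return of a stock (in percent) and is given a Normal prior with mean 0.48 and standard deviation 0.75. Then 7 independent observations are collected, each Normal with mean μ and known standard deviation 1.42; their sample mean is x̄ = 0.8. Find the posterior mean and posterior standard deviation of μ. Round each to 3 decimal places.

Posterior mean ≈ 0.692; posterior SD ≈ 0.436

With known σ, the Normal prior is conjugate. Weight on the data is w = (n/σ²)/(n/σ² + 1/τ₀²) = 3.47153/(3.47153+1.77778) = 0.66133.
Posterior mean = w·x̄ + (1−w)·μ₀ = 0.66133·0.8 + 0.33867·0.48 = 0.692. Posterior variance = 1/(3.47153+1.77778) = 0.190501, so SD = 0.436.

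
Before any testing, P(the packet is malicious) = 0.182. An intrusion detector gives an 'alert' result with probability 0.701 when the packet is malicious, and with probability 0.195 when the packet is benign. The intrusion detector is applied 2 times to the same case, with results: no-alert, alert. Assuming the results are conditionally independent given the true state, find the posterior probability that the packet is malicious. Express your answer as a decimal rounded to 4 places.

Let H be the event that the packet is malicious; start with P(H) = 0.182. P('alert'|H) = 0.701, P('alert'|¬H) = 0.195.
Update on result 1 ('no-alert'): P(H) ← 0.299·0.1820 / (0.299·0.1820 + 0.805·0.8180) = 0.054418/0.71291 = 0.0763.
Update on result 2 ('alert'): P(H) ← 0.701·0.0763 / (0.701·0.0763 + 0.195·0.9237) = 0.053509/0.23362 = 0.2290.

Posterior P(H) ≈ 0.2290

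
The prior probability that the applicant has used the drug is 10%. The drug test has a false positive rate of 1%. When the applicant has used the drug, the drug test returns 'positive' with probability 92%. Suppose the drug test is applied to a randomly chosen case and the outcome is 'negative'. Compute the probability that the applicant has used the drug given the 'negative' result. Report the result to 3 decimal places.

P(H | E) ≈ 0.009

Write H for 'the applicant has used the drug'. Prior odds H:¬H = 0.1/0.9 = 0.11111. For the 'negative' outcome, the likelihood ratio is 0.08/0.99 = 0.080808.
Posterior odds = 0.11111 × 0.080808 = 0.0089787, so P(H|E) = 0.0089787/(1+0.0089787) = 0.009.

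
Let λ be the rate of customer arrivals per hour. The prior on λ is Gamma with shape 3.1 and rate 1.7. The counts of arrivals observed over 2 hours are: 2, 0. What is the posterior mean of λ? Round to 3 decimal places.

Total count ∑xᵢ = 2 over n = 2 hours.
Gamma is conjugate to the Poisson likelihood: posterior is Gamma(shape = 3.1+2 = 5.1, rate = 1.7+2 = 3.7).
Posterior mean = shape/rate = 5.1/3.7 = 1.378.

Posterior mean ≈ 1.378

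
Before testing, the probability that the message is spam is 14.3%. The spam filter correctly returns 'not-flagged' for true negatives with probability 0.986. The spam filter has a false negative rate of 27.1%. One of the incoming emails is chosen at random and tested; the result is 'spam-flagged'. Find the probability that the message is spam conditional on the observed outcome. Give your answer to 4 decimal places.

P(H | E) ≈ 0.8968

Write H for 'the message is spam'. Prior odds H:¬H = 0.143/0.857 = 0.16686. For the 'spam-flagged' outcome, the likelihood ratio is 0.729/0.014 = 52.071.
Posterior odds = 0.16686 × 52.071 = 8.6887, so P(H|E) = 8.6887/(1+8.6887) = 0.8968.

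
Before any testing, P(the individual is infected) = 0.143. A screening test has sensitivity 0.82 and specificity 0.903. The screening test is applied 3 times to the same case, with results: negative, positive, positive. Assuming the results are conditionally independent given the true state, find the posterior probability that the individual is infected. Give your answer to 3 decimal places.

With H the event that the individual is infected, the joint likelihood of the observed sequence is P(data|H) = 0.18·0.82·0.82 = 0.12103 and P(data|¬H) = 0.903·0.097·0.097 = 0.0084963.
Bayes: P(H|data) = 0.143·0.12103 / (0.143·0.12103 + 0.857·0.0084963) = 0.017308/0.024589 = 0.7039.

Posterior P(H) ≈ 0.704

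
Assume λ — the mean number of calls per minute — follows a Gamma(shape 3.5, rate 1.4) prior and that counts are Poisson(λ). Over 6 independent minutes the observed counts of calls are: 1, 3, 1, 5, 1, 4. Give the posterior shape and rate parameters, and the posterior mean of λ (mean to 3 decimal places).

Posterior: Gamma(shape=18.5, rate=7.4); mean ≈ 2.500

Total count ∑xᵢ = 15 over n = 6 minutes.
Gamma is conjugate to the Poisson likelihood: posterior is Gamma(shape = 3.5+15 = 18.5, rate = 1.4+6 = 7.4).
Posterior mean = shape/rate = 18.5/7.4 = 2.500.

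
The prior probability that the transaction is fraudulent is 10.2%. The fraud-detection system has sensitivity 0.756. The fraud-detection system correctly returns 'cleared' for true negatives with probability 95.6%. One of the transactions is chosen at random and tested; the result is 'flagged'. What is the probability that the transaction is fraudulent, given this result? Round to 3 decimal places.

Write H for 'the transaction is fraudulent'. Prior odds H:¬H = 0.102/0.898 = 0.11359. For the 'flagged' outcome, the likelihood ratio is 0.756/0.044 = 17.182.
Posterior odds = 0.11359 × 17.182 = 1.9516, so P(H|E) = 1.9516/(1+1.9516) = 0.661.

P(H | E) ≈ 0.661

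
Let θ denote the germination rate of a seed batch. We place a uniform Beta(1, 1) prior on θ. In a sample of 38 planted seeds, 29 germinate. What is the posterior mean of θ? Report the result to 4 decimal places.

Observing 29 successes and 9 failures updates Beta(1, 1) by adding the success and failure counts to the two shape parameters: α = 1+29 = 30, β = 1+9 = 10.
E[θ | data] = 30/(30+10) = 0.7500.

Posterior mean ≈ 0.7500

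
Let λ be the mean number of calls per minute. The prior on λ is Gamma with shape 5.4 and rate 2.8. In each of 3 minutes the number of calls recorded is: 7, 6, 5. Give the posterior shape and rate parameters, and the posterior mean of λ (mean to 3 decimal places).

Posterior: Gamma(shape=23.4, rate=5.8); mean ≈ 4.034

Total count ∑xᵢ = 18 over n = 3 minutes.
Gamma is conjugate to the Poisson likelihood: posterior is Gamma(shape = 5.4+18 = 23.4, rate = 2.8+3 = 5.8).
E[λ | data] = 23.4/5.8 = 4.034.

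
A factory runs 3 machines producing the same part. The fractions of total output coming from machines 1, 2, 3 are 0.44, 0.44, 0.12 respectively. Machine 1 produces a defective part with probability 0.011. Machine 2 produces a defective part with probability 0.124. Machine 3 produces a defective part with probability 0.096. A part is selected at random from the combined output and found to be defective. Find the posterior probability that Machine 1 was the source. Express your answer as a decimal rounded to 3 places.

P(defective|M1) = 0.011; P(defective|M2) = 0.124; P(defective|M3) = 0.096.
Prior × likelihood for each source: 0.44·0.011=0.004840, 0.44·0.124=0.05456, 0.12·0.096=0.01152. Summing gives P(defective) = 0.070920.
P(Machine 1 | defective) = 0.004840 / 0.070920 = 0.068.

Posterior probability ≈ 0.068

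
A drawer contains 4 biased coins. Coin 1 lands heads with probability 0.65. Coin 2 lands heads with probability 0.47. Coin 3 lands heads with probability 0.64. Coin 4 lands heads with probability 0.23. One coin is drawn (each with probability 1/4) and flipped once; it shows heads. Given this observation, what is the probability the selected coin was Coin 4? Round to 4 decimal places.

Posterior probability ≈ 0.1156

P(heads|C1) = 0.65; P(heads|C2) = 0.47; P(heads|C3) = 0.64; P(heads|C4) = 0.23.
Prior × likelihood for each source: 0.25·0.65=0.1625, 0.25·0.47=0.1175, 0.25·0.64=0.1600, 0.25·0.23=0.05750. Summing gives P(heads) = 0.49750.
P(Coin 4 | heads) = 0.05750 / 0.49750 = 0.1156.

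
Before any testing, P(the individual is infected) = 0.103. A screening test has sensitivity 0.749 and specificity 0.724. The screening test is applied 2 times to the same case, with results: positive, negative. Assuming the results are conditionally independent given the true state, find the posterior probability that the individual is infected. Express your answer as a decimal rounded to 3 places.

Let H be the event that the individual is infected; start with P(H) = 0.103. P('positive'|H) = 0.749, P('positive'|¬H) = 0.276.
Update on result 1 ('positive'): P(H) ← 0.749·0.1030 / (0.749·0.1030 + 0.276·0.8970) = 0.077147/0.32472 = 0.2376.
Update on result 2 ('negative'): P(H) ← 0.251·0.2376 / (0.251·0.2376 + 0.724·0.7624) = 0.059633/0.61162 = 0.0975.

Posterior P(H) ≈ 0.097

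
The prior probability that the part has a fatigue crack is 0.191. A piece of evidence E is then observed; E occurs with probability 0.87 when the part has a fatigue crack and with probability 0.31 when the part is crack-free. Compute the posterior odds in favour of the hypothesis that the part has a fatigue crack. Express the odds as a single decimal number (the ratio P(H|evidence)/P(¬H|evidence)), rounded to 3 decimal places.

Prior odds = 0.191/(1−0.191) = 0.23609.
Likelihood ratio for E = 0.87/0.31 = 2.8065.
Posterior odds = prior odds × LR = 0.66259.

Posterior odds ≈ 0.663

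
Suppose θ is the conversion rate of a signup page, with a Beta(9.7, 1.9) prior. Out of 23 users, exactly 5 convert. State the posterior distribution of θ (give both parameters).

Observing 5 successes and 18 failures updates Beta(9.7, 1.9) by adding the success and failure counts to the two shape parameters: α = 9.7+5 = 14.7, β = 1.9+18 = 19.9.

Posterior: Beta(14.7, 19.9)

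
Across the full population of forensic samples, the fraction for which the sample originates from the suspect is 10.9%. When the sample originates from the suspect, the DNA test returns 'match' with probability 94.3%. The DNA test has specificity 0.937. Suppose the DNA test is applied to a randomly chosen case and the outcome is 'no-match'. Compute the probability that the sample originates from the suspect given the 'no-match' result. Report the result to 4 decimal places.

Write H for 'the sample originates from the suspect'. Prior odds H:¬H = 0.109/0.891 = 0.12233. For the 'no-match' outcome, the likelihood ratio is 0.057/0.937 = 0.060832.
Posterior odds = 0.12233 × 0.060832 = 0.0074419, so P(H|E) = 0.0074419/(1+0.0074419) = 0.0074.

P(H | E) ≈ 0.0074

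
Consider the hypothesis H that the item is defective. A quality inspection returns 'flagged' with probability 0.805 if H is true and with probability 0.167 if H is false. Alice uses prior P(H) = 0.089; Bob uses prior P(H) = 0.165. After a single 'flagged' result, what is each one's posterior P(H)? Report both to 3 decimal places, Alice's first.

P('+'|H) = 0.805, P('+'|¬H) = 0.167.
Alice: numerator 0.805·0.089 = 0.071645; evidence = 0.071645+0.167·0.911 = 0.22378; posterior = 0.320.
Bob: numerator 0.805·0.165 = 0.13283; evidence = 0.13283+0.167·0.835 = 0.27227; posterior = 0.488.

Alice: 0.320; Bob: 0.488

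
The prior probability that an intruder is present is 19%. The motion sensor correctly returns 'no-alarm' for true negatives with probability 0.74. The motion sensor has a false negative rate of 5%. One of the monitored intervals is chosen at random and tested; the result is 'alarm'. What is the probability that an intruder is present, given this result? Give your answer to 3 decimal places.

P(H | E) ≈ 0.462

Write H for 'an intruder is present'. Prior odds H:¬H = 0.19/0.81 = 0.23457. For the 'alarm' outcome, the likelihood ratio is 0.95/0.26 = 3.6538.
Posterior odds = 0.23457 × 3.6538 = 0.85708, so P(H|E) = 0.85708/(1+0.85708) = 0.462.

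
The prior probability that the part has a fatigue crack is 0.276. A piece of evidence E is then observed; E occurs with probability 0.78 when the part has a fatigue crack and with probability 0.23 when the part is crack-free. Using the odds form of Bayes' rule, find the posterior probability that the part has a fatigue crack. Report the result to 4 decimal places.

Prior odds = 0.276/(1−0.276) = 0.38122.
Likelihood ratio for E = 0.78/0.23 = 3.3913.
Posterior odds = prior odds × LR = 1.2928.
Posterior probability = odds/(1+odds) = 1.2928/2.2928 = 0.5639.

Posterior probability ≈ 0.5639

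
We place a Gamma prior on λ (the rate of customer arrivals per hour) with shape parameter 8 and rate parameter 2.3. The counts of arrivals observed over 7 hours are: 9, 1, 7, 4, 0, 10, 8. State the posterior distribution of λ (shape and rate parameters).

The Poisson likelihood adds the total count to the shape and the number of exposure periods to the rate. Here ∑xᵢ = 39 and n = 7, so shape 8→47 and rate 2.3→9.3.

Posterior: Gamma(shape=47, rate=9.3)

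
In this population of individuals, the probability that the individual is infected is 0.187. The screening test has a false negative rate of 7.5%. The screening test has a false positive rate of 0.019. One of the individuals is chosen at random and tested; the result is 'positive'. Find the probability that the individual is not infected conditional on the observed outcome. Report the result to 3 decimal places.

Let H be the event that the individual is infected. P(H) = 0.187, so P(¬H) = 0.813. With E the 'positive' result, P(E|H) = 0.925 and P(E|¬H) = 0.019.
P(E) = 0.925·0.187 + 0.019·0.813 = 0.17298 + 0.015447 = 0.18842.
By Bayes' theorem, P(H|E) = 0.17298 / 0.18842 = 0.918. Hence P(¬H|E) = 1 − 0.918 = 0.082.

P(¬H | E) ≈ 0.082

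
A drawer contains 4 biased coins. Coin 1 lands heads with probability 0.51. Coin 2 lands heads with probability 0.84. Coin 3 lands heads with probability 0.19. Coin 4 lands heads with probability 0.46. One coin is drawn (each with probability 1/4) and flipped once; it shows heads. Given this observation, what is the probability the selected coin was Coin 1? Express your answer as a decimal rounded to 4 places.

Posterior probability ≈ 0.2550

Tabulate prior·likelihood by source: [1] prior 0.25, lik 0.51, product 0.1275; [2] prior 0.25, lik 0.84, product 0.2100; [3] prior 0.25, lik 0.19, product 0.04750; [4] prior 0.25, lik 0.46, product 0.1150.
Normalizing constant = 0.50000; the posterior for Coin 1 is its product over the sum, 0.1275/0.50000 = 0.2550.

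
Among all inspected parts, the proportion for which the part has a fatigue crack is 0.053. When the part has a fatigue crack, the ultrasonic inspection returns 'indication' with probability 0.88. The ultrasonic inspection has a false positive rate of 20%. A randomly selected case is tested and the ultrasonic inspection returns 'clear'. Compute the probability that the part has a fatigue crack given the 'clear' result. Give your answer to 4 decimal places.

P(H | E) ≈ 0.0083

Let H be the event that the part has a fatigue crack. P(H) = 0.053, so P(¬H) = 0.947. With E the 'clear' result, P(E|H) = 0.12 and P(E|¬H) = 0.8.
P(E) = 0.12·0.053 + 0.8·0.947 = 0.0063600 + 0.75760 = 0.76396.
By Bayes' theorem, P(H|E) = 0.0063600 / 0.76396 = 0.0083.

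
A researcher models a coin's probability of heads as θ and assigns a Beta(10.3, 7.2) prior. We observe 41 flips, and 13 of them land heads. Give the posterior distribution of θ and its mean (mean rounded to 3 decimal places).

Posterior: Beta(23.3, 35.2); mean ≈ 0.398

Observing 13 successes and 28 failures updates Beta(10.3, 7.2) by adding the success and failure counts to the two shape parameters: α = 10.3+13 = 23.3, β = 7.2+28 = 35.2.
Posterior mean = α/(α+β) = 23.3/58.5 = 0.398.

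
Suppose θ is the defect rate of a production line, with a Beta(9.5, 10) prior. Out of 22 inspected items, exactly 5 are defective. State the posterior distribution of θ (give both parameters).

Observing 5 successes and 17 failures updates Beta(9.5, 10) by adding the success and failure counts to the two shape parameters: α = 9.5+5 = 14.5, β = 10+17 = 27.

Posterior: Beta(14.5, 27)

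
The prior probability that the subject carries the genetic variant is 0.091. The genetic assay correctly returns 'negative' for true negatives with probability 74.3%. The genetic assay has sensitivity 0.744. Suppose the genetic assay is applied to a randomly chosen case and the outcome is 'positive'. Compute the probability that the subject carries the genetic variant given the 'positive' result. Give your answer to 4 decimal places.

Write H for 'the subject carries the genetic variant'. Prior odds H:¬H = 0.091/0.909 = 0.10011. For the 'positive' outcome, the likelihood ratio is 0.744/0.257 = 2.8949.
Posterior odds = 0.10011 × 2.8949 = 0.28981, so P(H|E) = 0.28981/(1+0.28981) = 0.2247.

P(H | E) ≈ 0.2247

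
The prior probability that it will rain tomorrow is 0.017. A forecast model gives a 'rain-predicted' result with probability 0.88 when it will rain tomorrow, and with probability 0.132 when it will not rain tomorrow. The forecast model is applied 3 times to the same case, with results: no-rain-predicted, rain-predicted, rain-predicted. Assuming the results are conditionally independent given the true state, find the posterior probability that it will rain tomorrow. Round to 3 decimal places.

Let H be the event that it will rain tomorrow; start with P(H) = 0.017. P('rain-predicted'|H) = 0.88, P('rain-predicted'|¬H) = 0.132.
Update on result 1 ('no-rain-predicted'): P(H) ← 0.12·0.0170 / (0.12·0.0170 + 0.868·0.9830) = 0.0020400/0.85528 = 0.0024.
Update on result 2 ('rain-predicted'): P(H) ← 0.88·0.0024 / (0.88·0.0024 + 0.132·0.9976) = 0.0020990/0.13378 = 0.0157.
Update on result 3 ('rain-predicted'): P(H) ← 0.88·0.0157 / (0.88·0.0157 + 0.132·0.9843) = 0.013806/0.14374 = 0.0961.

Posterior P(H) ≈ 0.096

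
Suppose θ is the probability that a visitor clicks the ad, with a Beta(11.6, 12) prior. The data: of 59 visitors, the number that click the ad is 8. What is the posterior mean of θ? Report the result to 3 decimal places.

Observing 8 successes and 51 failures updates Beta(11.6, 12) by adding the success and failure counts to the two shape parameters: α = 11.6+8 = 19.6, β = 12+51 = 63.
E[θ | data] = 19.6/(19.6+63) = 0.237.

Posterior mean ≈ 0.237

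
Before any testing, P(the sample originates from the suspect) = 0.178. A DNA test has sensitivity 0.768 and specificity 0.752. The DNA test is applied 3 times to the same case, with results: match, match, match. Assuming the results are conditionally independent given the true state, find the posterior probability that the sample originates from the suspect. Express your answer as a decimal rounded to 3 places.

With H the event that the sample originates from the suspect, the joint likelihood of the observed sequence is P(data|H) = 0.768·0.768·0.768 = 0.45298 and P(data|¬H) = 0.248·0.248·0.248 = 0.015253.
Bayes: P(H|data) = 0.178·0.45298 / (0.178·0.45298 + 0.822·0.015253) = 0.080631/0.093169 = 0.8654.

Posterior P(H) ≈ 0.865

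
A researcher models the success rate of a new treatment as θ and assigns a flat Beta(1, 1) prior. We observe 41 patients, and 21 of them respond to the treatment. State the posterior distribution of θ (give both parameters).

Observing 21 successes and 20 failures updates Beta(1, 1) by adding the success and failure counts to the two shape parameters: α = 1+21 = 22, β = 1+20 = 21.

Posterior: Beta(22, 21)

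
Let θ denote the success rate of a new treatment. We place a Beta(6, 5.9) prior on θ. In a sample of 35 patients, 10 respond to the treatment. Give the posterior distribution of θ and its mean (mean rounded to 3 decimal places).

Posterior: Beta(16, 30.9); mean ≈ 0.341

The binomial likelihood is conjugate to the Beta prior: with 10 successes and 25 failures, the posterior is Beta(6+10, 5.9+25) = Beta(16, 30.9).
Posterior mean = α/(α+β) = 16/46.9 = 0.341.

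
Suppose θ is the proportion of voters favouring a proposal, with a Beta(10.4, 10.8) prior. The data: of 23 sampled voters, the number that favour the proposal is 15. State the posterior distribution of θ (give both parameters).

Posterior: Beta(25.4, 18.8)

Observing 15 successes and 8 failures updates Beta(10.4, 10.8) by adding the success and failure counts to the two shape parameters: α = 10.4+15 = 25.4, β = 10.8+8 = 18.8.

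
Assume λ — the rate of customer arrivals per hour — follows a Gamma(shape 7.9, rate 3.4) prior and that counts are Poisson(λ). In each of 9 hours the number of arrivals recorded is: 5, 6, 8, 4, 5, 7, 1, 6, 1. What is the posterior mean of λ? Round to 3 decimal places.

Total count ∑xᵢ = 43 over n = 9 hours.
Gamma is conjugate to the Poisson likelihood: posterior is Gamma(shape = 7.9+43 = 50.9, rate = 3.4+9 = 12.4).
E[λ | data] = 50.9/12.4 = 4.105.

Posterior mean ≈ 4.105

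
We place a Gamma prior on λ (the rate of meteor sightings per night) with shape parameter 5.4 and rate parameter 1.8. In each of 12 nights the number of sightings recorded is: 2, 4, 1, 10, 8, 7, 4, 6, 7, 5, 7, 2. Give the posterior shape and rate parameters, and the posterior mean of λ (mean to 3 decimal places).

The Poisson likelihood adds the total count to the shape and the number of exposure periods to the rate. Here ∑xᵢ = 63 and n = 12, so shape 5.4→68.4 and rate 1.8→13.8.
E[λ | data] = 68.4/13.8 = 4.957.

Posterior: Gamma(shape=68.4, rate=13.8); mean ≈ 4.957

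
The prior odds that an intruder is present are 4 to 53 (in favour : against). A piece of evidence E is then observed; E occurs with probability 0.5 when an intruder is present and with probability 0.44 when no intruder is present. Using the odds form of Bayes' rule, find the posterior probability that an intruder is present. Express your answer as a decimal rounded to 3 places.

Prior odds = 4/53 = 0.075472. In log-odds, ln(0.075472) = -2.5840.
Add log likelihood ratio: ln(1.1364) = 0.12783.
Posterior log-odds = -2.4562, so posterior odds = exp(-2.4562) = 0.085763. Converting, P(H|E) = 0.085763/1.0858 = 0.079.

Posterior probability ≈ 0.079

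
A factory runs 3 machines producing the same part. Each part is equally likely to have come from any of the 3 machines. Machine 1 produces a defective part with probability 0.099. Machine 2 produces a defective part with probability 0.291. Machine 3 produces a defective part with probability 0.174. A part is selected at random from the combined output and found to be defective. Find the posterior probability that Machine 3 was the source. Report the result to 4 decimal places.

P(defective|M1) = 0.099; P(defective|M2) = 0.291; P(defective|M3) = 0.174.
Prior × likelihood for each source: 0.333333·0.099=0.03300, 0.333333·0.291=0.09700, 0.333333·0.174=0.05800. Summing gives P(defective) = 0.18800.
P(Machine 3 | defective) = 0.05800 / 0.18800 = 0.3085.

Posterior probability ≈ 0.3085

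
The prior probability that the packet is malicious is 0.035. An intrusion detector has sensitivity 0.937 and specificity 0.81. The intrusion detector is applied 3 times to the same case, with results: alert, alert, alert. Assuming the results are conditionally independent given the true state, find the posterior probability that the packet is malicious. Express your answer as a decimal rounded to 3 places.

Posterior P(H) ≈ 0.813

Let H be the event that the packet is malicious; start with P(H) = 0.035. P('alert'|H) = 0.937, P('alert'|¬H) = 0.19.
Update on result 1 ('alert'): P(H) ← 0.937·0.0350 / (0.937·0.0350 + 0.19·0.9650) = 0.032795/0.21614 = 0.1517.
Update on result 2 ('alert'): P(H) ← 0.937·0.1517 / (0.937·0.1517 + 0.19·0.8483) = 0.14217/0.30334 = 0.4687.
Update on result 3 ('alert'): P(H) ← 0.937·0.4687 / (0.937·0.4687 + 0.19·0.5313) = 0.43915/0.54010 = 0.8131.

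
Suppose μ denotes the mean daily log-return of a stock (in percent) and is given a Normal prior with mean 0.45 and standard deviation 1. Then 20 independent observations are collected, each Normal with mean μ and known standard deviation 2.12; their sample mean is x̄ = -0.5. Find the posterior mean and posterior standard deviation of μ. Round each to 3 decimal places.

Posterior mean ≈ -0.326; posterior SD ≈ 0.428

With known σ, the Normal prior is conjugate. Weight on the data is w = (n/σ²)/(n/σ² + 1/τ₀²) = 4.44998/(4.44998+1.00000) = 0.81651.
Posterior mean = w·x̄ + (1−w)·μ₀ = 0.81651·-0.5 + 0.18349·0.45 = -0.326. Posterior variance = 1/(4.44998+1.00000) = 0.183487, so SD = 0.428.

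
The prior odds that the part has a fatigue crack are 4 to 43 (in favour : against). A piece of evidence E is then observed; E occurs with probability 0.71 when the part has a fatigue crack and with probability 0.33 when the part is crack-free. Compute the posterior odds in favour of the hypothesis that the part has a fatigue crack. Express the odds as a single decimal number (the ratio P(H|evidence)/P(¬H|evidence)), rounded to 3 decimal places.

Prior odds = 4/43 = 0.093023.
Likelihood ratio for E = 0.71/0.33 = 2.1515.
Posterior odds = prior odds × LR = 0.20014.

Posterior odds ≈ 0.200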